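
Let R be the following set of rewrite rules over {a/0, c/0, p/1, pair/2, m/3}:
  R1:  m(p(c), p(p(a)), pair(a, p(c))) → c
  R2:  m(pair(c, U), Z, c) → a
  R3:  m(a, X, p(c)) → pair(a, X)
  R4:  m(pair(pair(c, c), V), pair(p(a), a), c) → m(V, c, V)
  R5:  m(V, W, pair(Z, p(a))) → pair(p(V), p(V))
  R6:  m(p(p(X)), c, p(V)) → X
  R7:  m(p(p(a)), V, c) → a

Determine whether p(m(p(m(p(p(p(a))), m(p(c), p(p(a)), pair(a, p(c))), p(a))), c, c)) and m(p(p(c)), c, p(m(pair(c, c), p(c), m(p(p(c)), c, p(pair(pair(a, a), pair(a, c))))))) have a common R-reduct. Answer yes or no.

Reduce t₁ = p(m(p(m(p(p(p(a))), m(p(c), p(p(a)), pair(a, p(c))), p(a))), c, c)):
1. p(m(p(m(p(p(p(a))), m(p(c), p(p(a)), pair(a, p(c))), p(a))), c, c))  →  p(m(p(m(p(p(p(a))), c, p(a))), c, c))   [R1 at 1.1.1.2]
2. p(m(p(m(p(p(p(a))), c, p(a))), c, c))  →  p(m(p(p(a)), c, c))   [R6 at 1.1.1]
3. p(m(p(p(a)), c, c))  →  p(a)   [R7 at 1]

Reduce t₂ = m(p(p(c)), c, p(m(pair(c, c), p(c), m(p(p(c)), c, p(pair(pair(a, a), pair(a, c))))))):
1. m(p(p(c)), c, p(m(pair(c, c), p(c), m(p(p(c)), c, p(pair(pair(a, a), pair(a, c)))))))  →  c   [R6 at ε]

no — NF(t₁) = p(a), NF(t₂) = c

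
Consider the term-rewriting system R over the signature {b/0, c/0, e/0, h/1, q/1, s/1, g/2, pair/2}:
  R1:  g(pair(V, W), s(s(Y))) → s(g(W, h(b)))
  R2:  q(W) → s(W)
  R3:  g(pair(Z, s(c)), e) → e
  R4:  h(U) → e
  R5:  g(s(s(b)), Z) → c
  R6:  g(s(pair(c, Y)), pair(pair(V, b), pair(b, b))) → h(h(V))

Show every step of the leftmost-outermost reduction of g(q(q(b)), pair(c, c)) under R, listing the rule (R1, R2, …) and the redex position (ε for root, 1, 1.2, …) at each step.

c

1. g(q(q(b)), pair(c, c))  →  g(s(q(b)), pair(c, c))   [R2 at 1]
2. g(s(q(b)), pair(c, c))  →  g(s(s(b)), pair(c, c))   [R2 at 1.1]
3. g(s(s(b)), pair(c, c))  →  c   [R5 at ε]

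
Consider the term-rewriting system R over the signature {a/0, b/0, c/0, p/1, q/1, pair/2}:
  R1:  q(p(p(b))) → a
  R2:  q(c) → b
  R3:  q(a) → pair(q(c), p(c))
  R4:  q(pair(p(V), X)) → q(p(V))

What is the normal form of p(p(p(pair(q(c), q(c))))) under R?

p(p(p(pair(b, b))))

1. p(p(p(pair(q(c), q(c)))))  →  p(p(p(pair(b, q(c)))))   [R2 at 1.1.1.1]
2. p(p(p(pair(b, q(c)))))  →  p(p(p(pair(b, b))))   [R2 at 1.1.1.2]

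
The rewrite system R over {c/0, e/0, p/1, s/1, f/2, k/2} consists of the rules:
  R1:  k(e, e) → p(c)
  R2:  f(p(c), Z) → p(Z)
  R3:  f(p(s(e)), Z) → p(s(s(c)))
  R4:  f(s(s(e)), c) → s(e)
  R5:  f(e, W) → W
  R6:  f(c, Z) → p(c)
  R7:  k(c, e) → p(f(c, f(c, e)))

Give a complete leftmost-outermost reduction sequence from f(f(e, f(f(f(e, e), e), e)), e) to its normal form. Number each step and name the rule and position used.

1. f(f(e, f(f(f(e, e), e), e)), e)  →  f(f(f(f(e, e), e), e), e)   [R5 at 1]
2. f(f(f(f(e, e), e), e), e)  →  f(f(f(e, e), e), e)   [R5 at 1.1.1]
3. f(f(f(e, e), e), e)  →  f(f(e, e), e)   [R5 at 1.1]
4. f(f(e, e), e)  →  f(e, e)   [R5 at 1]
5. f(e, e)  →  e   [R5 at ε]

e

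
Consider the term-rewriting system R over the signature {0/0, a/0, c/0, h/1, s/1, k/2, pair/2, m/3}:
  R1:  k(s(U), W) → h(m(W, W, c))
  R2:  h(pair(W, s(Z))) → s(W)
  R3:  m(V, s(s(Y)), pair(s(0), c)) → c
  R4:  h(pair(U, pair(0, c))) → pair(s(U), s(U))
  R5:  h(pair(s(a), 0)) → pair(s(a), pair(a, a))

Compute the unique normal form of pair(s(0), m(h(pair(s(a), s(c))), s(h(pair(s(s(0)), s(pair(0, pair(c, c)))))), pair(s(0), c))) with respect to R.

pair(s(0), c)

1. pair(s(0), m(h(pair(s(a), s(c))), s(h(pair(s(s(0)), s(pair(0, pair(c, c)))))), pair(s(0), c)))  →  pair(s(0), m(s(s(a)), s(h(pair(s(s(0)), s(pair(0, pair(c, c)))))), pair(s(0), c)))   [R2 at 2.1]
2. pair(s(0), m(s(s(a)), s(h(pair(s(s(0)), s(pair(0, pair(c, c)))))), pair(s(0), c)))  →  pair(s(0), m(s(s(a)), s(s(s(s(0)))), pair(s(0), c)))   [R2 at 2.2.1]
3. pair(s(0), m(s(s(a)), s(s(s(s(0)))), pair(s(0), c)))  →  pair(s(0), c)   [R3 at 2]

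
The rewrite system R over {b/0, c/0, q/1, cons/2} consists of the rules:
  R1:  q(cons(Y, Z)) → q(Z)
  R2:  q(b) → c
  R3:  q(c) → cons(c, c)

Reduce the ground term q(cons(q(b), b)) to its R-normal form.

c

1. q(cons(q(b), b))  →  q(b)   [R1 at ε]
2. q(b)  →  c   [R2 at ε]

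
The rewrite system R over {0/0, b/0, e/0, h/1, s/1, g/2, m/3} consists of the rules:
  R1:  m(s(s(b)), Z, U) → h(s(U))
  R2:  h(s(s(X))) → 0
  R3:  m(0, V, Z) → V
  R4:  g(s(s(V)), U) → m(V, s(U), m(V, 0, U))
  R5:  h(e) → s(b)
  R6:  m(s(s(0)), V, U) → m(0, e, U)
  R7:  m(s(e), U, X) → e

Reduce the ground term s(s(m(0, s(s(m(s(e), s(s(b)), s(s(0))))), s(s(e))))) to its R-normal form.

1. s(s(m(0, s(s(m(s(e), s(s(b)), s(s(0))))), s(s(e)))))  →  s(s(s(s(m(s(e), s(s(b)), s(s(0)))))))   [R3 at 1.1]
2. s(s(s(s(m(s(e), s(s(b)), s(s(0)))))))  →  s(s(s(s(e))))   [R7 at 1.1.1.1]

s(s(s(s(e))))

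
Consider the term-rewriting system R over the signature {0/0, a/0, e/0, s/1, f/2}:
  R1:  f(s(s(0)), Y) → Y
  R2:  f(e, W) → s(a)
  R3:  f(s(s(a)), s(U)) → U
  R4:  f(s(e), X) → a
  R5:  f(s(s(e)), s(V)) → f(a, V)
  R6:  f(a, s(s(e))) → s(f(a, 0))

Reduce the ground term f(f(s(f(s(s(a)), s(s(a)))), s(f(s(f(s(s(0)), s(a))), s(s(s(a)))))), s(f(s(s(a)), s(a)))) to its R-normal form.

a

1. f(f(s(f(s(s(a)), s(s(a)))), s(f(s(f(s(s(0)), s(a))), s(s(s(a)))))), s(f(s(s(a)), s(a))))  →  f(f(s(s(a)), s(f(s(f(s(s(0)), s(a))), s(s(s(a)))))), s(f(s(s(a)), s(a))))   [R3 at 1.1.1]
2. f(f(s(s(a)), s(f(s(f(s(s(0)), s(a))), s(s(s(a)))))), s(f(s(s(a)), s(a))))  →  f(f(s(f(s(s(0)), s(a))), s(s(s(a)))), s(f(s(s(a)), s(a))))   [R3 at 1]
3. f(f(s(f(s(s(0)), s(a))), s(s(s(a)))), s(f(s(s(a)), s(a))))  →  f(f(s(s(a)), s(s(s(a)))), s(f(s(s(a)), s(a))))   [R1 at 1.1.1]
4. f(f(s(s(a)), s(s(s(a)))), s(f(s(s(a)), s(a))))  →  f(s(s(a)), s(f(s(s(a)), s(a))))   [R3 at 1]
5. f(s(s(a)), s(f(s(s(a)), s(a))))  →  f(s(s(a)), s(a))   [R3 at ε]
6. f(s(s(a)), s(a))  →  a   [R3 at ε]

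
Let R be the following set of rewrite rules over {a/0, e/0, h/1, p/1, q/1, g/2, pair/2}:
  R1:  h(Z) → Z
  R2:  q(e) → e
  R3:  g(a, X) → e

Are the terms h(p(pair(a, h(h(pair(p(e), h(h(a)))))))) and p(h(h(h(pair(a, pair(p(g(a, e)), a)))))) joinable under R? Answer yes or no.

yes — NF(t₁) = p(pair(a, pair(p(e), a))), NF(t₂) = p(pair(a, pair(p(e), a)))

Reduce t₁ = h(p(pair(a, h(h(pair(p(e), h(h(a)))))))):
1. h(p(pair(a, h(h(pair(p(e), h(h(a))))))))  →  p(pair(a, h(h(pair(p(e), h(h(a)))))))   [R1 at ε]
2. p(pair(a, h(h(pair(p(e), h(h(a)))))))  →  p(pair(a, h(pair(p(e), h(h(a))))))   [R1 at 1.2]
3. p(pair(a, h(pair(p(e), h(h(a))))))  →  p(pair(a, pair(p(e), h(h(a)))))   [R1 at 1.2]
4. p(pair(a, pair(p(e), h(h(a)))))  →  p(pair(a, pair(p(e), h(a))))   [R1 at 1.2.2]
5. p(pair(a, pair(p(e), h(a))))  →  p(pair(a, pair(p(e), a)))   [R1 at 1.2.2]

Reduce t₂ = p(h(h(h(pair(a, pair(p(g(a, e)), a)))))):
1. p(h(h(h(pair(a, pair(p(g(a, e)), a))))))  →  p(h(h(pair(a, pair(p(g(a, e)), a)))))   [R1 at 1]
2. p(h(h(pair(a, pair(p(g(a, e)), a)))))  →  p(h(pair(a, pair(p(g(a, e)), a))))   [R1 at 1]
3. p(h(pair(a, pair(p(g(a, e)), a))))  →  p(pair(a, pair(p(g(a, e)), a)))   [R1 at 1]
4. p(pair(a, pair(p(g(a, e)), a)))  →  p(pair(a, pair(p(e), a)))   [R3 at 1.2.1.1]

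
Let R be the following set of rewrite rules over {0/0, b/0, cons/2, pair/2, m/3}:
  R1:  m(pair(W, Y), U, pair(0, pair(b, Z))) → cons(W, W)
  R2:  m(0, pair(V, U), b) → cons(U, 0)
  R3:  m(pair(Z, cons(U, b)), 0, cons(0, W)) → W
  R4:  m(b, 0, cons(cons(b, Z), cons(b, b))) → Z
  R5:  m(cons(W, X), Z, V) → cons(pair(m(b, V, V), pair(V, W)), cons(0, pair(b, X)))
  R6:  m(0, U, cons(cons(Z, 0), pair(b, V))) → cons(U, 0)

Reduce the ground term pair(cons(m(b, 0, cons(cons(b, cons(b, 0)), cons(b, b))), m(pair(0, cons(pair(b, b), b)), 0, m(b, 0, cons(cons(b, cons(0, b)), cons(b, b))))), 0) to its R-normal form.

pair(cons(cons(b, 0), b), 0)

1. pair(cons(m(b, 0, cons(cons(b, cons(b, 0)), cons(b, b))), m(pair(0, cons(pair(b, b), b)), 0, m(b, 0, cons(cons(b, cons(0, b)), cons(b, b))))), 0)  →  pair(cons(cons(b, 0), m(pair(0, cons(pair(b, b), b)), 0, m(b, 0, cons(cons(b, cons(0, b)), cons(b, b))))), 0)   [R4 at 1.1]
2. pair(cons(cons(b, 0), m(pair(0, cons(pair(b, b), b)), 0, m(b, 0, cons(cons(b, cons(0, b)), cons(b, b))))), 0)  →  pair(cons(cons(b, 0), m(pair(0, cons(pair(b, b), b)), 0, cons(0, b))), 0)   [R4 at 1.2.3]
3. pair(cons(cons(b, 0), m(pair(0, cons(pair(b, b), b)), 0, cons(0, b))), 0)  →  pair(cons(cons(b, 0), b), 0)   [R3 at 1.2]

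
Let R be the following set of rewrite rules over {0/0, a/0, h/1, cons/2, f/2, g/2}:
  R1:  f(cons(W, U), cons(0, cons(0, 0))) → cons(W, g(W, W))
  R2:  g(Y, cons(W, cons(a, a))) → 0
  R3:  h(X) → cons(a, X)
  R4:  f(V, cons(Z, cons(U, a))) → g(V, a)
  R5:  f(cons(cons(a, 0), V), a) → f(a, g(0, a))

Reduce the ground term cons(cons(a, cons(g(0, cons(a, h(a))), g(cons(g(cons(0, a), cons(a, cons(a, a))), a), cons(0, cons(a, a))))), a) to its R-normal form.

1. cons(cons(a, cons(g(0, cons(a, h(a))), g(cons(g(cons(0, a), cons(a, cons(a, a))), a), cons(0, cons(a, a))))), a)  →  cons(cons(a, cons(g(0, cons(a, cons(a, a))), g(cons(g(cons(0, a), cons(a, cons(a, a))), a), cons(0, cons(a, a))))), a)   [R3 at 1.2.1.2.2]
2. cons(cons(a, cons(g(0, cons(a, cons(a, a))), g(cons(g(cons(0, a), cons(a, cons(a, a))), a), cons(0, cons(a, a))))), a)  →  cons(cons(a, cons(0, g(cons(g(cons(0, a), cons(a, cons(a, a))), a), cons(0, cons(a, a))))), a)   [R2 at 1.2.1]
3. cons(cons(a, cons(0, g(cons(g(cons(0, a), cons(a, cons(a, a))), a), cons(0, cons(a, a))))), a)  →  cons(cons(a, cons(0, 0)), a)   [R2 at 1.2.2]

cons(cons(a, cons(0, 0)), a)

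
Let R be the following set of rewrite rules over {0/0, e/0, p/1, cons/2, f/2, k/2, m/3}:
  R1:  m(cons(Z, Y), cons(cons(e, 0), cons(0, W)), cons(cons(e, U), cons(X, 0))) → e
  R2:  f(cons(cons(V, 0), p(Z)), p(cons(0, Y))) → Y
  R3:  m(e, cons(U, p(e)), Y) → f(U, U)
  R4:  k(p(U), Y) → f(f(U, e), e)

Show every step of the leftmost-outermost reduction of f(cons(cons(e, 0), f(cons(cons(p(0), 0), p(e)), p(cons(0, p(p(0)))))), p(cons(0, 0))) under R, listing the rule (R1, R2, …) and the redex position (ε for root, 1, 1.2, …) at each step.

1. f(cons(cons(e, 0), f(cons(cons(p(0), 0), p(e)), p(cons(0, p(p(0)))))), p(cons(0, 0)))  →  f(cons(cons(e, 0), p(p(0))), p(cons(0, 0)))   [R2 at 1.2]
2. f(cons(cons(e, 0), p(p(0))), p(cons(0, 0)))  →  0   [R2 at ε]

0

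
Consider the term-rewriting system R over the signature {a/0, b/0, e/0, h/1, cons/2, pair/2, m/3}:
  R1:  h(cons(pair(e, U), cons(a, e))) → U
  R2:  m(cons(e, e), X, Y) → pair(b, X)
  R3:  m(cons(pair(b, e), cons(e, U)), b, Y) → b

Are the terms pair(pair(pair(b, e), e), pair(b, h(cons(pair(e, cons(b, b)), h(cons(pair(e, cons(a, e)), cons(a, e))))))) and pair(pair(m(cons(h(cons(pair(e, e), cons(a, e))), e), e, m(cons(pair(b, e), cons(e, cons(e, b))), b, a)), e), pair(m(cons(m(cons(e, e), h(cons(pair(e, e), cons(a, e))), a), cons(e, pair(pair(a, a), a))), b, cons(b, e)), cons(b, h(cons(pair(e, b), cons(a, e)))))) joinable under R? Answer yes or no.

yes — NF(t₁) = pair(pair(pair(b, e), e), pair(b, cons(b, b))), NF(t₂) = pair(pair(pair(b, e), e), pair(b, cons(b, b)))

Reduce t₁ = pair(pair(pair(b, e), e), pair(b, h(cons(pair(e, cons(b, b)), h(cons(pair(e, cons(a, e)), cons(a, e))))))):
1. pair(pair(pair(b, e), e), pair(b, h(cons(pair(e, cons(b, b)), h(cons(pair(e, cons(a, e)), cons(a, e)))))))  →  pair(pair(pair(b, e), e), pair(b, h(cons(pair(e, cons(b, b)), cons(a, e)))))   [R1 at 2.2.1.2]
2. pair(pair(pair(b, e), e), pair(b, h(cons(pair(e, cons(b, b)), cons(a, e)))))  →  pair(pair(pair(b, e), e), pair(b, cons(b, b)))   [R1 at 2.2]

Reduce t₂ = pair(pair(m(cons(h(cons(pair(e, e), cons(a, e))), e), e, m(cons(pair(b, e), cons(e, cons(e, b))), b, a)), e), pair(m(cons(m(cons(e, e), h(cons(pair(e, e), cons(a, e))), a), cons(e, pair(pair(a, a), a))), b, cons(b, e)), cons(b, h(cons(pair(e, b), cons(a, e)))))):
1. pair(pair(m(cons(h(cons(pair(e, e), cons(a, e))), e), e, m(cons(pair(b, e), cons(e, cons(e, b))), b, a)), e), pair(m(cons(m(cons(e, e), h(cons(pair(e, e), cons(a, e))), a), cons(e, pair(pair(a, a), a))), b, cons(b, e)), cons(b, h(cons(pair(e, b), cons(a, e))))))  →  pair(pair(m(cons(e, e), e, m(cons(pair(b, e), cons(e, cons(e, b))), b, a)), e), pair(m(cons(m(cons(e, e), h(cons(pair(e, e), cons(a, e))), a), cons(e, pair(pair(a, a), a))), b, cons(b, e)), cons(b, h(cons(pair(e, b), cons(a, e))))))   [R1 at 1.1.1.1]
2. pair(pair(m(cons(e, e), e, m(cons(pair(b, e), cons(e, cons(e, b))), b, a)), e), pair(m(cons(m(cons(e, e), h(cons(pair(e, e), cons(a, e))), a), cons(e, pair(pair(a, a), a))), b, cons(b, e)), cons(b, h(cons(pair(e, b), cons(a, e))))))  →  pair(pair(pair(b, e), e), pair(m(cons(m(cons(e, e), h(cons(pair(e, e), cons(a, e))), a), cons(e, pair(pair(a, a), a))), b, cons(b, e)), cons(b, h(cons(pair(e, b), cons(a, e))))))   [R2 at 1.1]
3. pair(pair(pair(b, e), e), pair(m(cons(m(cons(e, e), h(cons(pair(e, e), cons(a, e))), a), cons(e, pair(pair(a, a), a))), b, cons(b, e)), cons(b, h(cons(pair(e, b), cons(a, e))))))  →  pair(pair(pair(b, e), e), pair(m(cons(pair(b, h(cons(pair(e, e), cons(a, e)))), cons(e, pair(pair(a, a), a))), b, cons(b, e)), cons(b, h(cons(pair(e, b), cons(a, e))))))   [R2 at 2.1.1.1]
4. pair(pair(pair(b, e), e), pair(m(cons(pair(b, h(cons(pair(e, e), cons(a, e)))), cons(e, pair(pair(a, a), a))), b, cons(b, e)), cons(b, h(cons(pair(e, b), cons(a, e))))))  →  pair(pair(pair(b, e), e), pair(m(cons(pair(b, e), cons(e, pair(pair(a, a), a))), b, cons(b, e)), cons(b, h(cons(pair(e, b), cons(a, e))))))   [R1 at 2.1.1.1.2]
5. pair(pair(pair(b, e), e), pair(m(cons(pair(b, e), cons(e, pair(pair(a, a), a))), b, cons(b, e)), cons(b, h(cons(pair(e, b), cons(a, e))))))  →  pair(pair(pair(b, e), e), pair(b, cons(b, h(cons(pair(e, b), cons(a, e))))))   [R3 at 2.1]
6. pair(pair(pair(b, e), e), pair(b, cons(b, h(cons(pair(e, b), cons(a, e))))))  →  pair(pair(pair(b, e), e), pair(b, cons(b, b)))   [R1 at 2.2.2]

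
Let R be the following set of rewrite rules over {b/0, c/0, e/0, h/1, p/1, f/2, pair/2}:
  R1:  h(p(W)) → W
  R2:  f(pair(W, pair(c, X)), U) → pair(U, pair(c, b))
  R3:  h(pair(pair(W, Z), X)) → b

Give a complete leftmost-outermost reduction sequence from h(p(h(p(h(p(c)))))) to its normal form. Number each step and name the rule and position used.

c

1. h(p(h(p(h(p(c))))))  →  h(p(h(p(c))))   [R1 at ε]
2. h(p(h(p(c))))  →  h(p(c))   [R1 at ε]
3. h(p(c))  →  c   [R1 at ε]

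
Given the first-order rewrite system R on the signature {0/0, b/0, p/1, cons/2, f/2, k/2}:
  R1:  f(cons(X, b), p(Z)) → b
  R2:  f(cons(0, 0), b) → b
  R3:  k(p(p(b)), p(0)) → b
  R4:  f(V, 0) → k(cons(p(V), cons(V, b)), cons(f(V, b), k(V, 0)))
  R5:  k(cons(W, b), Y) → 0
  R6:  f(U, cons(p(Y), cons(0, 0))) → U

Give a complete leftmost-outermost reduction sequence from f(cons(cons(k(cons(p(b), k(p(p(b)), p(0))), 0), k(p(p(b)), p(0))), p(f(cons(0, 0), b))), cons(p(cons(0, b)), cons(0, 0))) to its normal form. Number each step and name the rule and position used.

1. f(cons(cons(k(cons(p(b), k(p(p(b)), p(0))), 0), k(p(p(b)), p(0))), p(f(cons(0, 0), b))), cons(p(cons(0, b)), cons(0, 0)))  →  cons(cons(k(cons(p(b), k(p(p(b)), p(0))), 0), k(p(p(b)), p(0))), p(f(cons(0, 0), b)))   [R6 at ε]
2. cons(cons(k(cons(p(b), k(p(p(b)), p(0))), 0), k(p(p(b)), p(0))), p(f(cons(0, 0), b)))  →  cons(cons(k(cons(p(b), b), 0), k(p(p(b)), p(0))), p(f(cons(0, 0), b)))   [R3 at 1.1.1.2]
3. cons(cons(k(cons(p(b), b), 0), k(p(p(b)), p(0))), p(f(cons(0, 0), b)))  →  cons(cons(0, k(p(p(b)), p(0))), p(f(cons(0, 0), b)))   [R5 at 1.1]
4. cons(cons(0, k(p(p(b)), p(0))), p(f(cons(0, 0), b)))  →  cons(cons(0, b), p(f(cons(0, 0), b)))   [R3 at 1.2]
5. cons(cons(0, b), p(f(cons(0, 0), b)))  →  cons(cons(0, b), p(b))   [R2 at 2.1]

cons(cons(0, b), p(b))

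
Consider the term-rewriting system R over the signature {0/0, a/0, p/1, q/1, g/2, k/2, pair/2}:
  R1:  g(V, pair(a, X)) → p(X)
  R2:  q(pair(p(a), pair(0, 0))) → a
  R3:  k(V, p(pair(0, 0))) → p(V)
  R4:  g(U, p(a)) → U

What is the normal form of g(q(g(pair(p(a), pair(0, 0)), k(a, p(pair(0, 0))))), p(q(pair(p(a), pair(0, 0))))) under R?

1. g(q(g(pair(p(a), pair(0, 0)), k(a, p(pair(0, 0))))), p(q(pair(p(a), pair(0, 0)))))  →  g(q(g(pair(p(a), pair(0, 0)), p(a))), p(q(pair(p(a), pair(0, 0)))))   [R3 at 1.1.2]
2. g(q(g(pair(p(a), pair(0, 0)), p(a))), p(q(pair(p(a), pair(0, 0)))))  →  g(q(pair(p(a), pair(0, 0))), p(q(pair(p(a), pair(0, 0)))))   [R4 at 1.1]
3. g(q(pair(p(a), pair(0, 0))), p(q(pair(p(a), pair(0, 0)))))  →  g(a, p(q(pair(p(a), pair(0, 0)))))   [R2 at 1]
4. g(a, p(q(pair(p(a), pair(0, 0)))))  →  g(a, p(a))   [R2 at 2.1]
5. g(a, p(a))  →  a   [R4 at ε]

a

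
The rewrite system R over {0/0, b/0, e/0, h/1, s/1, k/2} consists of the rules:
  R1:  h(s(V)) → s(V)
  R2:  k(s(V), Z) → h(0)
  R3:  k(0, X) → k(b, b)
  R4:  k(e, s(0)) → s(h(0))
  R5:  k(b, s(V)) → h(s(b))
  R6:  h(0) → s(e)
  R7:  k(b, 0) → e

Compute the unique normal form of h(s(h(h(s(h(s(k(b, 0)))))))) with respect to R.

1. h(s(h(h(s(h(s(k(b, 0))))))))  →  s(h(h(s(h(s(k(b, 0)))))))   [R1 at ε]
2. s(h(h(s(h(s(k(b, 0)))))))  →  s(h(s(h(s(k(b, 0))))))   [R1 at 1.1]
3. s(h(s(h(s(k(b, 0))))))  →  s(s(h(s(k(b, 0)))))   [R1 at 1]
4. s(s(h(s(k(b, 0)))))  →  s(s(s(k(b, 0))))   [R1 at 1.1]
5. s(s(s(k(b, 0))))  →  s(s(s(e)))   [R7 at 1.1.1]

s(s(s(e)))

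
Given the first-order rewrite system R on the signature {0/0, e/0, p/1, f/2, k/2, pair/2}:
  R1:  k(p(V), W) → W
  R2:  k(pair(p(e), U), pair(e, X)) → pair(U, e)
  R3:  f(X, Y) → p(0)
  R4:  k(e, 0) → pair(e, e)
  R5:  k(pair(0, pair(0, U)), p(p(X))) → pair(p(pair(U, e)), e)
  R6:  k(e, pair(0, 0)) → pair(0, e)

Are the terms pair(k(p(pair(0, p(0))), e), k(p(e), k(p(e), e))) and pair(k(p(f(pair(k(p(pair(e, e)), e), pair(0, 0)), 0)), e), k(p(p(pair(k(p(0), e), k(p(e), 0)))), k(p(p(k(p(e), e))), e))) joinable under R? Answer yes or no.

yes — NF(t₁) = pair(e, e), NF(t₂) = pair(e, e)

Reduce t₁ = pair(k(p(pair(0, p(0))), e), k(p(e), k(p(e), e))):
1. pair(k(p(pair(0, p(0))), e), k(p(e), k(p(e), e)))  →  pair(e, k(p(e), k(p(e), e)))   [R1 at 1]
2. pair(e, k(p(e), k(p(e), e)))  →  pair(e, k(p(e), e))   [R1 at 2]
3. pair(e, k(p(e), e))  →  pair(e, e)   [R1 at 2]

Reduce t₂ = pair(k(p(f(pair(k(p(pair(e, e)), e), pair(0, 0)), 0)), e), k(p(p(pair(k(p(0), e), k(p(e), 0)))), k(p(p(k(p(e), e))), e))):
1. pair(k(p(f(pair(k(p(pair(e, e)), e), pair(0, 0)), 0)), e), k(p(p(pair(k(p(0), e), k(p(e), 0)))), k(p(p(k(p(e), e))), e)))  →  pair(e, k(p(p(pair(k(p(0), e), k(p(e), 0)))), k(p(p(k(p(e), e))), e)))   [R1 at 1]
2. pair(e, k(p(p(pair(k(p(0), e), k(p(e), 0)))), k(p(p(k(p(e), e))), e)))  →  pair(e, k(p(p(k(p(e), e))), e))   [R1 at 2]
3. pair(e, k(p(p(k(p(e), e))), e))  →  pair(e, e)   [R1 at 2]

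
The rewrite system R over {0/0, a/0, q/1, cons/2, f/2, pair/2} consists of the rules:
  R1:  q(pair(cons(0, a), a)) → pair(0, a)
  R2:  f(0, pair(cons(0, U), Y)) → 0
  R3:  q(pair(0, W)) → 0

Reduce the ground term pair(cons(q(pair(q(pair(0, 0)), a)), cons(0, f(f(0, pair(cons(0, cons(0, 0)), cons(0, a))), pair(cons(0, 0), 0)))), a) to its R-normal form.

pair(cons(0, cons(0, 0)), a)

1. pair(cons(q(pair(q(pair(0, 0)), a)), cons(0, f(f(0, pair(cons(0, cons(0, 0)), cons(0, a))), pair(cons(0, 0), 0)))), a)  →  pair(cons(q(pair(0, a)), cons(0, f(f(0, pair(cons(0, cons(0, 0)), cons(0, a))), pair(cons(0, 0), 0)))), a)   [R3 at 1.1.1.1]
2. pair(cons(q(pair(0, a)), cons(0, f(f(0, pair(cons(0, cons(0, 0)), cons(0, a))), pair(cons(0, 0), 0)))), a)  →  pair(cons(0, cons(0, f(f(0, pair(cons(0, cons(0, 0)), cons(0, a))), pair(cons(0, 0), 0)))), a)   [R3 at 1.1]
3. pair(cons(0, cons(0, f(f(0, pair(cons(0, cons(0, 0)), cons(0, a))), pair(cons(0, 0), 0)))), a)  →  pair(cons(0, cons(0, f(0, pair(cons(0, 0), 0)))), a)   [R2 at 1.2.2.1]
4. pair(cons(0, cons(0, f(0, pair(cons(0, 0), 0)))), a)  →  pair(cons(0, cons(0, 0)), a)   [R2 at 1.2.2]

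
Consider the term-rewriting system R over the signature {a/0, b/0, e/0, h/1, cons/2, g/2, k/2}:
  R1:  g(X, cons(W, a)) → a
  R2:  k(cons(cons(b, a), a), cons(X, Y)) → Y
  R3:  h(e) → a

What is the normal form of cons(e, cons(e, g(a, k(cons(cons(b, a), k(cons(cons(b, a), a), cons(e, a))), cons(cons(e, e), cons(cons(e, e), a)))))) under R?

cons(e, cons(e, a))

1. cons(e, cons(e, g(a, k(cons(cons(b, a), k(cons(cons(b, a), a), cons(e, a))), cons(cons(e, e), cons(cons(e, e), a))))))  →  cons(e, cons(e, g(a, k(cons(cons(b, a), a), cons(cons(e, e), cons(cons(e, e), a))))))   [R2 at 2.2.2.1.2]
2. cons(e, cons(e, g(a, k(cons(cons(b, a), a), cons(cons(e, e), cons(cons(e, e), a))))))  →  cons(e, cons(e, g(a, cons(cons(e, e), a))))   [R2 at 2.2.2]
3. cons(e, cons(e, g(a, cons(cons(e, e), a))))  →  cons(e, cons(e, a))   [R1 at 2.2]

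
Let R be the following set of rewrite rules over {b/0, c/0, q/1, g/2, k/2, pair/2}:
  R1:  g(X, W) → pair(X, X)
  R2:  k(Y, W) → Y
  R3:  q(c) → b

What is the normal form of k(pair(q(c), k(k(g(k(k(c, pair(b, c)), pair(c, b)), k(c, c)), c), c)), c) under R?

pair(b, pair(c, c))

1. k(pair(q(c), k(k(g(k(k(c, pair(b, c)), pair(c, b)), k(c, c)), c), c)), c)  →  pair(q(c), k(k(g(k(k(c, pair(b, c)), pair(c, b)), k(c, c)), c), c))   [R2 at ε]
2. pair(q(c), k(k(g(k(k(c, pair(b, c)), pair(c, b)), k(c, c)), c), c))  →  pair(b, k(k(g(k(k(c, pair(b, c)), pair(c, b)), k(c, c)), c), c))   [R3 at 1]
3. pair(b, k(k(g(k(k(c, pair(b, c)), pair(c, b)), k(c, c)), c), c))  →  pair(b, k(g(k(k(c, pair(b, c)), pair(c, b)), k(c, c)), c))   [R2 at 2]
4. pair(b, k(g(k(k(c, pair(b, c)), pair(c, b)), k(c, c)), c))  →  pair(b, g(k(k(c, pair(b, c)), pair(c, b)), k(c, c)))   [R2 at 2]
5. pair(b, g(k(k(c, pair(b, c)), pair(c, b)), k(c, c)))  →  pair(b, pair(k(k(c, pair(b, c)), pair(c, b)), k(k(c, pair(b, c)), pair(c, b))))   [R1 at 2]
6. pair(b, pair(k(k(c, pair(b, c)), pair(c, b)), k(k(c, pair(b, c)), pair(c, b))))  →  pair(b, pair(k(c, pair(b, c)), k(k(c, pair(b, c)), pair(c, b))))   [R2 at 2.1]
7. pair(b, pair(k(c, pair(b, c)), k(k(c, pair(b, c)), pair(c, b))))  →  pair(b, pair(c, k(k(c, pair(b, c)), pair(c, b))))   [R2 at 2.1]
8. pair(b, pair(c, k(k(c, pair(b, c)), pair(c, b))))  →  pair(b, pair(c, k(c, pair(b, c))))   [R2 at 2.2]
9. pair(b, pair(c, k(c, pair(b, c))))  →  pair(b, pair(c, c))   [R2 at 2.2]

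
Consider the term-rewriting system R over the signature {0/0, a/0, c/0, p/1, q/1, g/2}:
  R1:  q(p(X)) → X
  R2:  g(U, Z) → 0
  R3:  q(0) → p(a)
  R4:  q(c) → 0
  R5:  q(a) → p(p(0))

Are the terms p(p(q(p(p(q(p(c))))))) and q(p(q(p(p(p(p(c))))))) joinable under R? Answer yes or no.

yes — NF(t₁) = p(p(p(c))), NF(t₂) = p(p(p(c)))

Reduce t₁ = p(p(q(p(p(q(p(c))))))):
1. p(p(q(p(p(q(p(c)))))))  →  p(p(p(q(p(c)))))   [R1 at 1.1]
2. p(p(p(q(p(c)))))  →  p(p(p(c)))   [R1 at 1.1.1]

Reduce t₂ = q(p(q(p(p(p(p(c))))))):
1. q(p(q(p(p(p(p(c)))))))  →  q(p(p(p(p(c)))))   [R1 at ε]
2. q(p(p(p(p(c)))))  →  p(p(p(c)))   [R1 at ε]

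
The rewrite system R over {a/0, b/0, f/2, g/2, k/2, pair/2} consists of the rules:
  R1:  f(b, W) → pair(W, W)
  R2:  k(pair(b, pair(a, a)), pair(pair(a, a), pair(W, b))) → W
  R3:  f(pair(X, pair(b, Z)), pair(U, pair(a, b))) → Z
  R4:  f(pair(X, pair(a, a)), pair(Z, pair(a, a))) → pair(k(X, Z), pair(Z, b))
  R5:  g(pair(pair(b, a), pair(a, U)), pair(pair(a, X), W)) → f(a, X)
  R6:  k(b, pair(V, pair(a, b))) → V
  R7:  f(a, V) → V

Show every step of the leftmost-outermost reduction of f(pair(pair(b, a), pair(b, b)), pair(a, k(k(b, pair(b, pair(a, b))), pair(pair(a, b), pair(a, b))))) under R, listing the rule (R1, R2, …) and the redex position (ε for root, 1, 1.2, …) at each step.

1. f(pair(pair(b, a), pair(b, b)), pair(a, k(k(b, pair(b, pair(a, b))), pair(pair(a, b), pair(a, b)))))  →  f(pair(pair(b, a), pair(b, b)), pair(a, k(b, pair(pair(a, b), pair(a, b)))))   [R6 at 2.2.1]
2. f(pair(pair(b, a), pair(b, b)), pair(a, k(b, pair(pair(a, b), pair(a, b)))))  →  f(pair(pair(b, a), pair(b, b)), pair(a, pair(a, b)))   [R6 at 2.2]
3. f(pair(pair(b, a), pair(b, b)), pair(a, pair(a, b)))  →  b   [R3 at ε]

b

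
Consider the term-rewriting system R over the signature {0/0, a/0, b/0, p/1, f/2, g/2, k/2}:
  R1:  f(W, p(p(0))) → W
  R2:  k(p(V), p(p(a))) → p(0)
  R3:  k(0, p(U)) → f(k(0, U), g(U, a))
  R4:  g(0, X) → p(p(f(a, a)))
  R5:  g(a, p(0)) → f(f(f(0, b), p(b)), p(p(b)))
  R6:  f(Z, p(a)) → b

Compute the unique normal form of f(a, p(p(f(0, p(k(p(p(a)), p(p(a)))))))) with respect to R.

1. f(a, p(p(f(0, p(k(p(p(a)), p(p(a))))))))  →  f(a, p(p(f(0, p(p(0))))))   [R2 at 2.1.1.2.1]
2. f(a, p(p(f(0, p(p(0))))))  →  f(a, p(p(0)))   [R1 at 2.1.1]
3. f(a, p(p(0)))  →  a   [R1 at ε]

a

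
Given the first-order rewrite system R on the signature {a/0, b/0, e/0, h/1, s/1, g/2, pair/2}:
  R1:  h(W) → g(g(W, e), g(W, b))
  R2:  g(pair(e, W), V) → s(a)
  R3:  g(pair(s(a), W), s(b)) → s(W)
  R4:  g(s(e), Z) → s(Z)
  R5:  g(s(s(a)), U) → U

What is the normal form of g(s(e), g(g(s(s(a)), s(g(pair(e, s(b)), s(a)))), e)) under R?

1. g(s(e), g(g(s(s(a)), s(g(pair(e, s(b)), s(a)))), e))  →  s(g(g(s(s(a)), s(g(pair(e, s(b)), s(a)))), e))   [R4 at ε]
2. s(g(g(s(s(a)), s(g(pair(e, s(b)), s(a)))), e))  →  s(g(s(g(pair(e, s(b)), s(a))), e))   [R5 at 1.1]
3. s(g(s(g(pair(e, s(b)), s(a))), e))  →  s(g(s(s(a)), e))   [R2 at 1.1.1]
4. s(g(s(s(a)), e))  →  s(e)   [R5 at 1]

s(e)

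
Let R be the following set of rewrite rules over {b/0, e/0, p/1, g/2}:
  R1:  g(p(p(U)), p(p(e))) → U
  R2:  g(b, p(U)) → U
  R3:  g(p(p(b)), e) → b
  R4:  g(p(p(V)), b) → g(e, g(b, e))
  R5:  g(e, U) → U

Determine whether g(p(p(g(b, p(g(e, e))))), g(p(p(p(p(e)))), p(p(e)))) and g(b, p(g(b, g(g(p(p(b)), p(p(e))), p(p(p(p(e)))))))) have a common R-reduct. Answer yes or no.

Reduce t₁ = g(p(p(g(b, p(g(e, e))))), g(p(p(p(p(e)))), p(p(e)))):
1. g(p(p(g(b, p(g(e, e))))), g(p(p(p(p(e)))), p(p(e))))  →  g(p(p(g(e, e))), g(p(p(p(p(e)))), p(p(e))))   [R2 at 1.1.1]
2. g(p(p(g(e, e))), g(p(p(p(p(e)))), p(p(e))))  →  g(p(p(e)), g(p(p(p(p(e)))), p(p(e))))   [R5 at 1.1.1]
3. g(p(p(e)), g(p(p(p(p(e)))), p(p(e))))  →  g(p(p(e)), p(p(e)))   [R1 at 2]
4. g(p(p(e)), p(p(e)))  →  e   [R1 at ε]

Reduce t₂ = g(b, p(g(b, g(g(p(p(b)), p(p(e))), p(p(p(p(e)))))))):
1. g(b, p(g(b, g(g(p(p(b)), p(p(e))), p(p(p(p(e))))))))  →  g(b, g(g(p(p(b)), p(p(e))), p(p(p(p(e))))))   [R2 at ε]
2. g(b, g(g(p(p(b)), p(p(e))), p(p(p(p(e))))))  →  g(b, g(b, p(p(p(p(e))))))   [R1 at 2.1]
3. g(b, g(b, p(p(p(p(e))))))  →  g(b, p(p(p(e))))   [R2 at 2]
4. g(b, p(p(p(e))))  →  p(p(e))   [R2 at ε]

no — NF(t₁) = e, NF(t₂) = p(p(e))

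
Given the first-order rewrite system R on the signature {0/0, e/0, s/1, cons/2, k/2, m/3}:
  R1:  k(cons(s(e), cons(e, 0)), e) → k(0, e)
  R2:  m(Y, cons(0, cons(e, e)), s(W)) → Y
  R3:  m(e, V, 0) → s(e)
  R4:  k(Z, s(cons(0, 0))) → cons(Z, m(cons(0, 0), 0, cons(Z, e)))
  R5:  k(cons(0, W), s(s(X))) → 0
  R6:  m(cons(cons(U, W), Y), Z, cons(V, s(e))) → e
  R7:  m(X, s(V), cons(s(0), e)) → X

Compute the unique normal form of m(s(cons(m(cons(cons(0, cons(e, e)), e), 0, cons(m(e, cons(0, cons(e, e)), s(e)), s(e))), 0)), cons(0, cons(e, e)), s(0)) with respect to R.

1. m(s(cons(m(cons(cons(0, cons(e, e)), e), 0, cons(m(e, cons(0, cons(e, e)), s(e)), s(e))), 0)), cons(0, cons(e, e)), s(0))  →  s(cons(m(cons(cons(0, cons(e, e)), e), 0, cons(m(e, cons(0, cons(e, e)), s(e)), s(e))), 0))   [R2 at ε]
2. s(cons(m(cons(cons(0, cons(e, e)), e), 0, cons(m(e, cons(0, cons(e, e)), s(e)), s(e))), 0))  →  s(cons(e, 0))   [R6 at 1.1]

s(cons(e, 0))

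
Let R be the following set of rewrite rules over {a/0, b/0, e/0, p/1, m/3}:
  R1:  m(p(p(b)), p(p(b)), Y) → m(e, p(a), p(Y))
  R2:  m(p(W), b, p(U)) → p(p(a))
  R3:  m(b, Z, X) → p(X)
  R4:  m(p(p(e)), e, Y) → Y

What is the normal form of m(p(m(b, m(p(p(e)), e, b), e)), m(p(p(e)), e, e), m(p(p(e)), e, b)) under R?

1. m(p(m(b, m(p(p(e)), e, b), e)), m(p(p(e)), e, e), m(p(p(e)), e, b))  →  m(p(p(e)), m(p(p(e)), e, e), m(p(p(e)), e, b))   [R3 at 1.1]
2. m(p(p(e)), m(p(p(e)), e, e), m(p(p(e)), e, b))  →  m(p(p(e)), e, m(p(p(e)), e, b))   [R4 at 2]
3. m(p(p(e)), e, m(p(p(e)), e, b))  →  m(p(p(e)), e, b)   [R4 at ε]
4. m(p(p(e)), e, b)  →  b   [R4 at ε]

b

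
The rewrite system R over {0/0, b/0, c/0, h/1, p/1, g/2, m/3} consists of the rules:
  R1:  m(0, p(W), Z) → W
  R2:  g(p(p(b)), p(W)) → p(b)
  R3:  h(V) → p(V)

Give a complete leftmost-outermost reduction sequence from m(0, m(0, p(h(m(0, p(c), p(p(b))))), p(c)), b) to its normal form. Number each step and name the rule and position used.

1. m(0, m(0, p(h(m(0, p(c), p(p(b))))), p(c)), b)  →  m(0, h(m(0, p(c), p(p(b)))), b)   [R1 at 2]
2. m(0, h(m(0, p(c), p(p(b)))), b)  →  m(0, p(m(0, p(c), p(p(b)))), b)   [R3 at 2]
3. m(0, p(m(0, p(c), p(p(b)))), b)  →  m(0, p(c), p(p(b)))   [R1 at ε]
4. m(0, p(c), p(p(b)))  →  c   [R1 at ε]

c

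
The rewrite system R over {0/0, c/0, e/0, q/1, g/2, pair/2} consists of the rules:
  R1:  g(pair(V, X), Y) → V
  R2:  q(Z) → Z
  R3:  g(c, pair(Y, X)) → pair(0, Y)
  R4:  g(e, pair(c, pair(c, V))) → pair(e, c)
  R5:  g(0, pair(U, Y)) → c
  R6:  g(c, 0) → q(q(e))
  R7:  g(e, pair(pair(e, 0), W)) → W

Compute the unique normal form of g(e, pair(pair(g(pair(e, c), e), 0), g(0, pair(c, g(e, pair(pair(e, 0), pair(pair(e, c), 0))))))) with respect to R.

c

1. g(e, pair(pair(g(pair(e, c), e), 0), g(0, pair(c, g(e, pair(pair(e, 0), pair(pair(e, c), 0)))))))  →  g(e, pair(pair(e, 0), g(0, pair(c, g(e, pair(pair(e, 0), pair(pair(e, c), 0)))))))   [R1 at 2.1.1]
2. g(e, pair(pair(e, 0), g(0, pair(c, g(e, pair(pair(e, 0), pair(pair(e, c), 0)))))))  →  g(0, pair(c, g(e, pair(pair(e, 0), pair(pair(e, c), 0)))))   [R7 at ε]
3. g(0, pair(c, g(e, pair(pair(e, 0), pair(pair(e, c), 0)))))  →  c   [R5 at ε]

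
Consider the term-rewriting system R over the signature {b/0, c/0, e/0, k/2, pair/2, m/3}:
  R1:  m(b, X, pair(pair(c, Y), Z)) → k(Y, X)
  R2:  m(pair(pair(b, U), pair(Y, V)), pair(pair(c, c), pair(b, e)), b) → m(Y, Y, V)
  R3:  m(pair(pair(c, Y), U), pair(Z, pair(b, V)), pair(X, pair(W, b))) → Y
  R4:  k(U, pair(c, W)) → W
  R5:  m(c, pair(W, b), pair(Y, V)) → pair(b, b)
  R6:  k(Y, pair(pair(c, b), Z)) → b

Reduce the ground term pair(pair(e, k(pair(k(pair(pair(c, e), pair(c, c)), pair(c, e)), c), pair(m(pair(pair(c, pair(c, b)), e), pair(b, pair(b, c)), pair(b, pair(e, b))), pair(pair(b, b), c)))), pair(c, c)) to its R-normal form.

pair(pair(e, b), pair(c, c))

1. pair(pair(e, k(pair(k(pair(pair(c, e), pair(c, c)), pair(c, e)), c), pair(m(pair(pair(c, pair(c, b)), e), pair(b, pair(b, c)), pair(b, pair(e, b))), pair(pair(b, b), c)))), pair(c, c))  →  pair(pair(e, k(pair(e, c), pair(m(pair(pair(c, pair(c, b)), e), pair(b, pair(b, c)), pair(b, pair(e, b))), pair(pair(b, b), c)))), pair(c, c))   [R4 at 1.2.1.1]
2. pair(pair(e, k(pair(e, c), pair(m(pair(pair(c, pair(c, b)), e), pair(b, pair(b, c)), pair(b, pair(e, b))), pair(pair(b, b), c)))), pair(c, c))  →  pair(pair(e, k(pair(e, c), pair(pair(c, b), pair(pair(b, b), c)))), pair(c, c))   [R3 at 1.2.2.1]
3. pair(pair(e, k(pair(e, c), pair(pair(c, b), pair(pair(b, b), c)))), pair(c, c))  →  pair(pair(e, b), pair(c, c))   [R6 at 1.2]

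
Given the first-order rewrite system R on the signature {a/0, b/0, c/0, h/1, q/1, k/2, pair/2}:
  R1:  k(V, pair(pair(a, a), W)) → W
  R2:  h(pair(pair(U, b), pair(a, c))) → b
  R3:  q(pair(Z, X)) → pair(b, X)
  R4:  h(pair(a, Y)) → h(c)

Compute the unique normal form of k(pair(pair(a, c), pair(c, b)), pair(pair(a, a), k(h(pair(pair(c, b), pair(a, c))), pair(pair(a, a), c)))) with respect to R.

c

1. k(pair(pair(a, c), pair(c, b)), pair(pair(a, a), k(h(pair(pair(c, b), pair(a, c))), pair(pair(a, a), c))))  →  k(h(pair(pair(c, b), pair(a, c))), pair(pair(a, a), c))   [R1 at ε]
2. k(h(pair(pair(c, b), pair(a, c))), pair(pair(a, a), c))  →  c   [R1 at ε]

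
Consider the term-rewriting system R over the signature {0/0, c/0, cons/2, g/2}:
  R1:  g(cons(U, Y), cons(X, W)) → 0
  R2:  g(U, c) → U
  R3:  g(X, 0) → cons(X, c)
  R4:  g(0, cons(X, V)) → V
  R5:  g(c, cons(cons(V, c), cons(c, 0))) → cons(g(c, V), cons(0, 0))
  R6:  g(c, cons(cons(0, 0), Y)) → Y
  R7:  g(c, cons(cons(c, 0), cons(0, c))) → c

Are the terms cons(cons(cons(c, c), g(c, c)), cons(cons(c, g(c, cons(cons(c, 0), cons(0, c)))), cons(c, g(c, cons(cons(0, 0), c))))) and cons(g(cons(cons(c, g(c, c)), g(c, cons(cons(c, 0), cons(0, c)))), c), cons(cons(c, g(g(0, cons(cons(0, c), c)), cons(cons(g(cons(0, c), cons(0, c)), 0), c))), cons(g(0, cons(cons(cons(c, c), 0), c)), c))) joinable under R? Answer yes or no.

yes — NF(t₁) = cons(cons(cons(c, c), c), cons(cons(c, c), cons(c, c))), NF(t₂) = cons(cons(cons(c, c), c), cons(cons(c, c), cons(c, c)))

Reduce t₁ = cons(cons(cons(c, c), g(c, c)), cons(cons(c, g(c, cons(cons(c, 0), cons(0, c)))), cons(c, g(c, cons(cons(0, 0), c))))):
1. cons(cons(cons(c, c), g(c, c)), cons(cons(c, g(c, cons(cons(c, 0), cons(0, c)))), cons(c, g(c, cons(cons(0, 0), c)))))  →  cons(cons(cons(c, c), c), cons(cons(c, g(c, cons(cons(c, 0), cons(0, c)))), cons(c, g(c, cons(cons(0, 0), c)))))   [R2 at 1.2]
2. cons(cons(cons(c, c), c), cons(cons(c, g(c, cons(cons(c, 0), cons(0, c)))), cons(c, g(c, cons(cons(0, 0), c)))))  →  cons(cons(cons(c, c), c), cons(cons(c, c), cons(c, g(c, cons(cons(0, 0), c)))))   [R7 at 2.1.2]
3. cons(cons(cons(c, c), c), cons(cons(c, c), cons(c, g(c, cons(cons(0, 0), c)))))  →  cons(cons(cons(c, c), c), cons(cons(c, c), cons(c, c)))   [R6 at 2.2.2]

Reduce t₂ = cons(g(cons(cons(c, g(c, c)), g(c, cons(cons(c, 0), cons(0, c)))), c), cons(cons(c, g(g(0, cons(cons(0, c), c)), cons(cons(g(cons(0, c), cons(0, c)), 0), c))), cons(g(0, cons(cons(cons(c, c), 0), c)), c))):
1. cons(g(cons(cons(c, g(c, c)), g(c, cons(cons(c, 0), cons(0, c)))), c), cons(cons(c, g(g(0, cons(cons(0, c), c)), cons(cons(g(cons(0, c), cons(0, c)), 0), c))), cons(g(0, cons(cons(cons(c, c), 0), c)), c)))  →  cons(cons(cons(c, g(c, c)), g(c, cons(cons(c, 0), cons(0, c)))), cons(cons(c, g(g(0, cons(cons(0, c), c)), cons(cons(g(cons(0, c), cons(0, c)), 0), c))), cons(g(0, cons(cons(cons(c, c), 0), c)), c)))   [R2 at 1]
2. cons(cons(cons(c, g(c, c)), g(c, cons(cons(c, 0), cons(0, c)))), cons(cons(c, g(g(0, cons(cons(0, c), c)), cons(cons(g(cons(0, c), cons(0, c)), 0), c))), cons(g(0, cons(cons(cons(c, c), 0), c)), c)))  →  cons(cons(cons(c, c), g(c, cons(cons(c, 0), cons(0, c)))), cons(cons(c, g(g(0, cons(cons(0, c), c)), cons(cons(g(cons(0, c), cons(0, c)), 0), c))), cons(g(0, cons(cons(cons(c, c), 0), c)), c)))   [R2 at 1.1.2]
3. cons(cons(cons(c, c), g(c, cons(cons(c, 0), cons(0, c)))), cons(cons(c, g(g(0, cons(cons(0, c), c)), cons(cons(g(cons(0, c), cons(0, c)), 0), c))), cons(g(0, cons(cons(cons(c, c), 0), c)), c)))  →  cons(cons(cons(c, c), c), cons(cons(c, g(g(0, cons(cons(0, c), c)), cons(cons(g(cons(0, c), cons(0, c)), 0), c))), cons(g(0, cons(cons(cons(c, c), 0), c)), c)))   [R7 at 1.2]
4. cons(cons(cons(c, c), c), cons(cons(c, g(g(0, cons(cons(0, c), c)), cons(cons(g(cons(0, c), cons(0, c)), 0), c))), cons(g(0, cons(cons(cons(c, c), 0), c)), c)))  →  cons(cons(cons(c, c), c), cons(cons(c, g(c, cons(cons(g(cons(0, c), cons(0, c)), 0), c))), cons(g(0, cons(cons(cons(c, c), 0), c)), c)))   [R4 at 2.1.2.1]
5. cons(cons(cons(c, c), c), cons(cons(c, g(c, cons(cons(g(cons(0, c), cons(0, c)), 0), c))), cons(g(0, cons(cons(cons(c, c), 0), c)), c)))  →  cons(cons(cons(c, c), c), cons(cons(c, g(c, cons(cons(0, 0), c))), cons(g(0, cons(cons(cons(c, c), 0), c)), c)))   [R1 at 2.1.2.2.1.1]
6. cons(cons(cons(c, c), c), cons(cons(c, g(c, cons(cons(0, 0), c))), cons(g(0, cons(cons(cons(c, c), 0), c)), c)))  →  cons(cons(cons(c, c), c), cons(cons(c, c), cons(g(0, cons(cons(cons(c, c), 0), c)), c)))   [R6 at 2.1.2]
7. cons(cons(cons(c, c), c), cons(cons(c, c), cons(g(0, cons(cons(cons(c, c), 0), c)), c)))  →  cons(cons(cons(c, c), c), cons(cons(c, c), cons(c, c)))   [R4 at 2.2.1]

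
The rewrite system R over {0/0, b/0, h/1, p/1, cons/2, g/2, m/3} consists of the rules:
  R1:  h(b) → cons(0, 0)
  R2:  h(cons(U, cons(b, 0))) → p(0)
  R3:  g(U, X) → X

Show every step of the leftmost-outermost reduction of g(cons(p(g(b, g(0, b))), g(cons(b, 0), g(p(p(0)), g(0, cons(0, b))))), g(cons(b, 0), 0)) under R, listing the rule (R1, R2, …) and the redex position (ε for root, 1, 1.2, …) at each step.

1. g(cons(p(g(b, g(0, b))), g(cons(b, 0), g(p(p(0)), g(0, cons(0, b))))), g(cons(b, 0), 0))  →  g(cons(b, 0), 0)   [R3 at ε]
2. g(cons(b, 0), 0)  →  0   [R3 at ε]

0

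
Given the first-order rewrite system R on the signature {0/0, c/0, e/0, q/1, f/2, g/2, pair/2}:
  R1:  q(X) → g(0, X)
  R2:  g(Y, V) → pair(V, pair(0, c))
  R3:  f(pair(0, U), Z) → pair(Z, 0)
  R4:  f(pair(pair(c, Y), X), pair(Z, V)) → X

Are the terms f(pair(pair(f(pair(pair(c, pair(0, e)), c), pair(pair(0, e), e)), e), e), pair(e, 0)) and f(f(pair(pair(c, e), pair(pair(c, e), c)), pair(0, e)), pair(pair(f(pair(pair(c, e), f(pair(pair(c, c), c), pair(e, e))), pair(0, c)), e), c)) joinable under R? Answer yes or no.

Reduce t₁ = f(pair(pair(f(pair(pair(c, pair(0, e)), c), pair(pair(0, e), e)), e), e), pair(e, 0)):
1. f(pair(pair(f(pair(pair(c, pair(0, e)), c), pair(pair(0, e), e)), e), e), pair(e, 0))  →  f(pair(pair(c, e), e), pair(e, 0))   [R4 at 1.1.1]
2. f(pair(pair(c, e), e), pair(e, 0))  →  e   [R4 at ε]

Reduce t₂ = f(f(pair(pair(c, e), pair(pair(c, e), c)), pair(0, e)), pair(pair(f(pair(pair(c, e), f(pair(pair(c, c), c), pair(e, e))), pair(0, c)), e), c)):
1. f(f(pair(pair(c, e), pair(pair(c, e), c)), pair(0, e)), pair(pair(f(pair(pair(c, e), f(pair(pair(c, c), c), pair(e, e))), pair(0, c)), e), c))  →  f(pair(pair(c, e), c), pair(pair(f(pair(pair(c, e), f(pair(pair(c, c), c), pair(e, e))), pair(0, c)), e), c))   [R4 at 1]
2. f(pair(pair(c, e), c), pair(pair(f(pair(pair(c, e), f(pair(pair(c, c), c), pair(e, e))), pair(0, c)), e), c))  →  c   [R4 at ε]

no — NF(t₁) = e, NF(t₂) = c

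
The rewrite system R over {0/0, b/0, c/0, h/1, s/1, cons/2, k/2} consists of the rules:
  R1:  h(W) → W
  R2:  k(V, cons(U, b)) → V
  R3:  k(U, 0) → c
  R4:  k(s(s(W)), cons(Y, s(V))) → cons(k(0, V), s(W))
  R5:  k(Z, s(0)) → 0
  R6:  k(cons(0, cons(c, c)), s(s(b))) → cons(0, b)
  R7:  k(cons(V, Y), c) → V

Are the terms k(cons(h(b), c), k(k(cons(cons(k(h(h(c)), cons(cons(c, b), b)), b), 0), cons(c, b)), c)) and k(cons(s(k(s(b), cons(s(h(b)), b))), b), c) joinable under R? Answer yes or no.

no — NF(t₁) = cons(b, c), NF(t₂) = s(s(b))

Reduce t₁ = k(cons(h(b), c), k(k(cons(cons(k(h(h(c)), cons(cons(c, b), b)), b), 0), cons(c, b)), c)):
1. k(cons(h(b), c), k(k(cons(cons(k(h(h(c)), cons(cons(c, b), b)), b), 0), cons(c, b)), c))  →  k(cons(b, c), k(k(cons(cons(k(h(h(c)), cons(cons(c, b), b)), b), 0), cons(c, b)), c))   [R1 at 1.1]
2. k(cons(b, c), k(k(cons(cons(k(h(h(c)), cons(cons(c, b), b)), b), 0), cons(c, b)), c))  →  k(cons(b, c), k(cons(cons(k(h(h(c)), cons(cons(c, b), b)), b), 0), c))   [R2 at 2.1]
3. k(cons(b, c), k(cons(cons(k(h(h(c)), cons(cons(c, b), b)), b), 0), c))  →  k(cons(b, c), cons(k(h(h(c)), cons(cons(c, b), b)), b))   [R7 at 2]
4. k(cons(b, c), cons(k(h(h(c)), cons(cons(c, b), b)), b))  →  cons(b, c)   [R2 at ε]

Reduce t₂ = k(cons(s(k(s(b), cons(s(h(b)), b))), b), c):
1. k(cons(s(k(s(b), cons(s(h(b)), b))), b), c)  →  s(k(s(b), cons(s(h(b)), b)))   [R7 at ε]
2. s(k(s(b), cons(s(h(b)), b)))  →  s(s(b))   [R2 at 1]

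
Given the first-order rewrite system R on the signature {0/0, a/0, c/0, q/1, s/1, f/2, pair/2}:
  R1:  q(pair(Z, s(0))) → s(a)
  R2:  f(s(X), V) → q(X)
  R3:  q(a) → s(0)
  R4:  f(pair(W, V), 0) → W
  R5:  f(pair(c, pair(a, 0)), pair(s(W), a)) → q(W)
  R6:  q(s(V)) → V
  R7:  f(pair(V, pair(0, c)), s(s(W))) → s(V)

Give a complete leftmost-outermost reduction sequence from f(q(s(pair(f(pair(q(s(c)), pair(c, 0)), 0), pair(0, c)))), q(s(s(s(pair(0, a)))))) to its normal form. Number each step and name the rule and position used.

s(c)

1. f(q(s(pair(f(pair(q(s(c)), pair(c, 0)), 0), pair(0, c)))), q(s(s(s(pair(0, a))))))  →  f(pair(f(pair(q(s(c)), pair(c, 0)), 0), pair(0, c)), q(s(s(s(pair(0, a))))))   [R6 at 1]
2. f(pair(f(pair(q(s(c)), pair(c, 0)), 0), pair(0, c)), q(s(s(s(pair(0, a))))))  →  f(pair(q(s(c)), pair(0, c)), q(s(s(s(pair(0, a))))))   [R4 at 1.1]
3. f(pair(q(s(c)), pair(0, c)), q(s(s(s(pair(0, a))))))  →  f(pair(c, pair(0, c)), q(s(s(s(pair(0, a))))))   [R6 at 1.1]
4. f(pair(c, pair(0, c)), q(s(s(s(pair(0, a))))))  →  f(pair(c, pair(0, c)), s(s(pair(0, a))))   [R6 at 2]
5. f(pair(c, pair(0, c)), s(s(pair(0, a))))  →  s(c)   [R7 at ε]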